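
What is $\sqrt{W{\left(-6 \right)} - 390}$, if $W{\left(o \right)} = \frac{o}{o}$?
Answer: $i \sqrt{389} \approx 19.723 i$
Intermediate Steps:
$W{\left(o \right)} = 1$
$\sqrt{W{\left(-6 \right)} - 390} = \sqrt{1 - 390} = \sqrt{-389} = i \sqrt{389}$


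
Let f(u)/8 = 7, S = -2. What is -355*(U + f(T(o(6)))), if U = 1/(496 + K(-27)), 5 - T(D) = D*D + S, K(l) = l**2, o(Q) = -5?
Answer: -4870671/245 ≈ -19880.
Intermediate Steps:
T(D) = 7 - D**2 (T(D) = 5 - (D*D - 2) = 5 - (D**2 - 2) = 5 - (-2 + D**2) = 5 + (2 - D**2) = 7 - D**2)
f(u) = 56 (f(u) = 8*7 = 56)
U = 1/1225 (U = 1/(496 + (-27)**2) = 1/(496 + 729) = 1/1225 ≈ 0.00081633)
-355*(U + f(T(o(6)))) = -355*(1/1225 + 56) = -355*68601/1225 = -4870671/245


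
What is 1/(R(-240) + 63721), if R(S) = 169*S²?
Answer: 1/9798121 ≈ 1.0206e-7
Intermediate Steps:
1/(R(-240) + 63721) = 1/(169*(-240)² + 63721) = 1/(169*57600 + 63721) = 1/(9734400 + 63721) = 1/9798121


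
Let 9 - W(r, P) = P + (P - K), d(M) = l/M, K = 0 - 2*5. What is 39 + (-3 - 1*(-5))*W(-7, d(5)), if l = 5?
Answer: 33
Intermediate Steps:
K = -10 (K = 0 - 10 = -10)
d(M) = 5/M
W(r, P) = -1 - 2*P (W(r, P) = 9 - (P + (P - 1*(-10))) = 9 - (P + (P + 10)) = 9 - (P + (10 + P)) = 9 - (10 + 2*P) = 9 + (-10 - 2*P) = -1 - 2*P)
39 + (-3 - 1*(-5))*W(-7, d(5)) = 39 + (-3 - 1*(-5))*(-1 - 10/5) = 39 + (-3 + 5)*(-1 - 10/5) = 39 + 2*(-1 - 2*1) = 39 + 2*(-1 - 2) = 39 + 2*(-3) = 39 - 6 = 33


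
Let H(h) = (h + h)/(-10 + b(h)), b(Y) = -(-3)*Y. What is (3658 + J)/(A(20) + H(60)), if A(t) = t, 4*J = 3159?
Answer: 302447/1408 ≈ 214.81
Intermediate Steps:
b(Y) = 3*Y
J = 3159/4 (J = (1/4)*3159 = 3159/4 ≈ 789.75)
H(h) = 2*h/(-10 + 3*h) (H(h) = (h + h)/(-10 + 3*h) = (2*h)/(-10 + 3*h) = 2*h/(-10 + 3*h))
(3658 + J)/(A(20) + H(60)) = (3658 + 3159/4)/(20 + 2*60/(-10 + 3*60)) = 17791/(4*(20 + 2*60/(-10 + 180))) = 17791/(4*(20 + 2*60/170)) = 17791/(4*(20 + 2*60*(1/170))) = 17791/(4*(20 + 12/17)) = 17791/(4*(352/17)) = (17791/4)*(17/352) = 302447/1408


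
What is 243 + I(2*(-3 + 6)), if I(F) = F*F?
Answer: 279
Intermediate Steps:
I(F) = F²
243 + I(2*(-3 + 6)) = 243 + (2*(-3 + 6))² = 243 + (2*3)² = 243 + 6² = 243 + 36 = 279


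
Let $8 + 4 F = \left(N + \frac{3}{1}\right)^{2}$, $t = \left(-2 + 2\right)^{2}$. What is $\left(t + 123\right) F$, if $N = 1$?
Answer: $246$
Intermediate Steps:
$t = 0$ ($t = 0^{2} = 0$)
$F = 2$ ($F = -2 + \frac{\left(1 + \frac{3}{1}\right)^{2}}{4} = -2 + \frac{\left(1 + 3 \cdot 1\right)^{2}}{4} = -2 + \frac{\left(1 + 3\right)^{2}}{4} = -2 + \frac{4^{2}}{4} = -2 + \frac{1}{4} \cdot 16 = -2 + 4 = 2$)
$\left(t + 123\right) F = \left(0 + 123\right) 2 = 123 \cdot 2 = 246$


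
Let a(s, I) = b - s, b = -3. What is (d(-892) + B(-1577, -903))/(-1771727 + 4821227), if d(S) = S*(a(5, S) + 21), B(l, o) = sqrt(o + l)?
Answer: -2899/762375 + I*sqrt(155)/762375 ≈ -0.0038026 + 1.633e-5*I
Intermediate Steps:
a(s, I) = -3 - s
B(l, o) = sqrt(l + o)
d(S) = 13*S (d(S) = S*((-3 - 1*5) + 21) = S*((-3 - 5) + 21) = S*(-8 + 21) = S*13 = 13*S)
(d(-892) + B(-1577, -903))/(-1771727 + 4821227) = (13*(-892) + sqrt(-1577 - 903))/(-1771727 + 4821227) = (-11596 + sqrt(-2480))/3049500 = (-11596 + 4*I*sqrt(155))*(1/3049500) = -2899/762375 + I*sqrt(155)/762375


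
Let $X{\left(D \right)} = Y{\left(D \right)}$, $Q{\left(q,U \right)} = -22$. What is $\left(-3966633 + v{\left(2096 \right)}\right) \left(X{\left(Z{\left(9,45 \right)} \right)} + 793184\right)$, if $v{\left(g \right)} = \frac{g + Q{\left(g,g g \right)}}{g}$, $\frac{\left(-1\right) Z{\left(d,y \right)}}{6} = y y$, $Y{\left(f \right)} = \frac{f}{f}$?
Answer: $- \frac{3297294115785195}{1048} \approx -3.1463 \cdot 10^{12}$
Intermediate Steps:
$Y{\left(f \right)} = 1$
$Z{\left(d,y \right)} = - 6 y^{2}$ ($Z{\left(d,y \right)} = - 6 y y = - 6 y^{2}$)
$v{\left(g \right)} = \frac{-22 + g}{g}$ ($v{\left(g \right)} = \frac{g - 22}{g} = \frac{-22 + g}{g}$)
$X{\left(D \right)} = 1$
$\left(-3966633 + v{\left(2096 \right)}\right) \left(X{\left(Z{\left(9,45 \right)} \right)} + 793184\right) = \left(-3966633 + \frac{-22 + 2096}{2096}\right) \left(1 + 793184\right) = \left(-3966633 + \frac{1}{2096} \cdot 2074\right) 793185 = \left(-3966633 + \frac{1037}{1048}\right) 793185 = \left(- \frac{4157030347}{1048}\right) 793185 = - \frac{3297294115785195}{1048}$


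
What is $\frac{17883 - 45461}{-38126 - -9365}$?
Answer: $\frac{27578}{28761} \approx 0.95887$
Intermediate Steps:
$\frac{17883 - 45461}{-38126 - -9365} = - \frac{27578}{-38126 + \left(9405 - 40\right)} = - \frac{27578}{-38126 + 9365} = - \frac{27578}{-28761} = \left(-27578\right) \left(- \frac{1}{28761}\right) = \frac{27578}{28761}$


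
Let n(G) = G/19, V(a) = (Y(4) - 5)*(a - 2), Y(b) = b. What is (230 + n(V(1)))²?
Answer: 19105641/361 ≈ 52924.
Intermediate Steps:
V(a) = 2 - a (V(a) = (4 - 5)*(a - 2) = -(-2 + a) = 2 - a)
n(G) = G/19 (n(G) = G*(1/19) = G/19)
(230 + n(V(1)))² = (230 + (2 - 1*1)/19)² = (230 + (2 - 1)/19)² = (230 + (1/19)*1)² = (230 + 1/19)² = (4371/19)² = 19105641/361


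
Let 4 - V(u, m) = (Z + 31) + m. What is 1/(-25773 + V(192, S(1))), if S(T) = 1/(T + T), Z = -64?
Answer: -2/51473 ≈ -3.8855e-5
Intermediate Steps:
S(T) = 1/(2*T)
V(u, m) = 37 - m (V(u, m) = 4 - ((-64 + 31) + m) = 4 - (-33 + m) = 4 + (33 - m) = 37 - m)
1/(-25773 + V(192, S(1))) = 1/(-25773 + (37 - 1/(2*1))) = 1/(-25773 + (37 - 1/2)) = 1/(-25773 + (37 - 1*½)) = 1/(-25773 + (37 - ½)) = 1/(-25773 + 73/2) = 1/(-51473/2) = -2/51473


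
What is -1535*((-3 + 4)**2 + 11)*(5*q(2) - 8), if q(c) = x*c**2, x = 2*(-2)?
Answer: 1620960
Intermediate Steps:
x = -4
q(c) = -4*c**2
-1535*((-3 + 4)**2 + 11)*(5*q(2) - 8) = -1535*((-3 + 4)**2 + 11)*(5*(-4*2**2) - 8) = -1535*(1**2 + 11)*(5*(-4*4) - 8) = -1535*(1 + 11)*(5*(-16) - 8) = -18420*(-80 - 8) = -18420*(-88) = -1535*(-1056) = 1620960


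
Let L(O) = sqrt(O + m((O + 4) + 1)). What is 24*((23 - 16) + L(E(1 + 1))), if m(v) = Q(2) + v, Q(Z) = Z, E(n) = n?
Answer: 168 + 24*sqrt(11) ≈ 247.60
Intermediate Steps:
m(v) = 2 + v
L(O) = sqrt(7 + 2*O) (L(O) = sqrt(O + (2 + ((O + 4) + 1))) = sqrt(O + (2 + ((4 + O) + 1))) = sqrt(O + (2 + (5 + O))) = sqrt(O + (7 + O)) = sqrt(7 + 2*O))
24*((23 - 16) + L(E(1 + 1))) = 24*((23 - 16) + sqrt(7 + 2*(1 + 1))) = 24*(7 + sqrt(7 + 2*2)) = 24*(7 + sqrt(7 + 4)) = 24*(7 + sqrt(11)) = 168 + 24*sqrt(11)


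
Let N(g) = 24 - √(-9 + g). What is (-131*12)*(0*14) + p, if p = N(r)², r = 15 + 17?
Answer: (24 - √23)² ≈ 368.80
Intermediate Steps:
r = 32
p = (24 - √23)² (p = (24 - √(-9 + 32))² = (24 - √23)² ≈ 368.80)
(-131*12)*(0*14) + p = (-131*12)*(0*14) + (24 - √23)² = -1572*0 + (24 - √23)² = 0 + (24 - √23)² = (24 - √23)²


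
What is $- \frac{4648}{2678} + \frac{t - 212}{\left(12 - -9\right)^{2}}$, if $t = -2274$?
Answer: $- \frac{4353638}{590499} \approx -7.3728$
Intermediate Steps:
$- \frac{4648}{2678} + \frac{t - 212}{\left(12 - -9\right)^{2}} = - \frac{4648}{2678} + \frac{-2274 - 212}{\left(12 - -9\right)^{2}} = \left(-4648\right) \frac{1}{2678} + \frac{-2274 - 212}{\left(12 + \left(-6 + 15\right)\right)^{2}} = - \frac{2324}{1339} - \frac{2486}{\left(12 + 9\right)^{2}} = - \frac{2324}{1339} - \frac{2486}{21^{2}} = - \frac{2324}{1339} - \frac{2486}{441} = - \frac{4353638}{590499}$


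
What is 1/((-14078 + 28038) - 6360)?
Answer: 1/7600 ≈ 0.00013158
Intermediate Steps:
1/((-14078 + 28038) - 6360) = 1/(13960 - 6360) = 1/7600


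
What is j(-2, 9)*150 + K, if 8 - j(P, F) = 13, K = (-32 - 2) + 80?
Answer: -704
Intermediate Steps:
K = 46 (K = -34 + 80 = 46)
j(P, F) = -5 (j(P, F) = 8 - 1*13 = 8 - 13 = -5)
j(-2, 9)*150 + K = -5*150 + 46 = -750 + 46 = -704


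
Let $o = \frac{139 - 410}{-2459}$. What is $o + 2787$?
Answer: $\frac{6853504}{2459} \approx 2787.1$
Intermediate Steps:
$o = \frac{271}{2459}$ ($o = \left(139 - 410\right) \left(- \frac{1}{2459}\right) = \left(-271\right) \left(- \frac{1}{2459}\right) = \frac{271}{2459} \approx 0.11021$)
$o + 2787 = \frac{271}{2459} + 2787 = \frac{6853504}{2459}$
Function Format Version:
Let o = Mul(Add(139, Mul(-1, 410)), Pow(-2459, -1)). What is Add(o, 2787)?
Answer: Rational(6853504, 2459) ≈ 2787.1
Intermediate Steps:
o = Rational(271, 2459) (o = Mul(Add(139, -410), Rational(-1, 2459)) = Mul(-271, Rational(-1, 2459)) = Rational(271, 2459) ≈ 0.11021)
Add(o, 2787) = Add(Rational(271, 2459), 2787) = Rational(6853504, 2459)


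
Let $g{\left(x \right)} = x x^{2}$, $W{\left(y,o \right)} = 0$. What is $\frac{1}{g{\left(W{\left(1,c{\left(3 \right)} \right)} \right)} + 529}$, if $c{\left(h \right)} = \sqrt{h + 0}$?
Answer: $\frac{1}{529} \approx 0.0018904$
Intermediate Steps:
$c{\left(h \right)} = \sqrt{h}$
$g{\left(x \right)} = x^{3}$
$\frac{1}{g{\left(W{\left(1,c{\left(3 \right)} \right)} \right)} + 529} = \frac{1}{0^{3} + 529} = \frac{1}{0 + 529} = \frac{1}{529}$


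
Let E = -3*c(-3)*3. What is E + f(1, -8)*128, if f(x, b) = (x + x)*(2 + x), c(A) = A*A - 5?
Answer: 732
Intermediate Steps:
c(A) = -5 + A² (c(A) = A² - 5 = -5 + A²)
f(x, b) = 2*x*(2 + x) (f(x, b) = (2*x)*(2 + x) = 2*x*(2 + x))
E = -36 (E = -3*(-5 + (-3)²)*3 = -3*(-5 + 9)*3 = -3*4*3 = -12*3 = -36)
E + f(1, -8)*128 = -36 + (2*1*(2 + 1))*128 = -36 + (2*1*3)*128 = -36 + 6*128 = -36 + 768 = 732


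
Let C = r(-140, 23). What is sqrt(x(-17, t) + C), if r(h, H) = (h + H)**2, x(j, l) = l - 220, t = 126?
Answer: sqrt(13595) ≈ 116.60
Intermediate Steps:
x(j, l) = -220 + l
r(h, H) = (H + h)**2
C = 13689 (C = (23 - 140)**2 = (-117)**2 = 13689)
sqrt(x(-17, t) + C) = sqrt((-220 + 126) + 13689) = sqrt(-94 + 13689) = sqrt(13595)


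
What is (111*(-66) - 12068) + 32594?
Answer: 13200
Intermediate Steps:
(111*(-66) - 12068) + 32594 = (-7326 - 12068) + 32594 = -19394 + 32594 = 13200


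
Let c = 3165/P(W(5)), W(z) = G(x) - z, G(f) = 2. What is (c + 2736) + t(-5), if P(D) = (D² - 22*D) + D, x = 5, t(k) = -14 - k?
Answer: 66503/24 ≈ 2771.0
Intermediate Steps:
W(z) = 2 - z
P(D) = D² - 21*D
c = 1055/24 (c = 3165/(((2 - 1*5)*(-21 + (2 - 1*5)))) = 3165/(((2 - 5)*(-21 + (2 - 5)))) = 3165/((-3*(-21 - 3))) = 3165/((-3*(-24))) = 3165/72 = 3165*(1/72) = 1055/24 ≈ 43.958)
(c + 2736) + t(-5) = (1055/24 + 2736) + (-14 - 1*(-5)) = 66719/24 + (-14 + 5) = 66719/24 - 9 = 66503/24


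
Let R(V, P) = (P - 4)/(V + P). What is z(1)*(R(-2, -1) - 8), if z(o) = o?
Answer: -19/3 ≈ -6.3333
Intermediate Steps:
R(V, P) = (-4 + P)/(P + V)
z(1)*(R(-2, -1) - 8) = 1*((-4 - 1)/(-1 - 2) - 8) = 1*(-5/(-3) - 8) = 1*(-1/3*(-5) - 8) = 1*(5/3 - 8) = 1*(-19/3) = -19/3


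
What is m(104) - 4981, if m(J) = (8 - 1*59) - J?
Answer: -5136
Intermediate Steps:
m(J) = -51 - J (m(J) = (8 - 59) - J = -51 - J)
m(104) - 4981 = (-51 - 1*104) - 4981 = (-51 - 104) - 4981 = -155 - 4981 = -5136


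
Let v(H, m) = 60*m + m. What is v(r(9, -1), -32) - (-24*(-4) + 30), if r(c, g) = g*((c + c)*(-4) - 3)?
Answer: -2078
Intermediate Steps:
r(c, g) = g*(-3 - 8*c) (r(c, g) = g*((2*c)*(-4) - 3) = g*(-8*c - 3) = g*(-3 - 8*c))
v(H, m) = 61*m
v(r(9, -1), -32) - (-24*(-4) + 30) = 61*(-32) - (-24*(-4) + 30) = -1952 - (96 + 30) = -1952 - 1*126 = -1952 - 126 = -2078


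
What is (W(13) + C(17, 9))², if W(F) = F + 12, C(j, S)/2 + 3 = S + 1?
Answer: 1521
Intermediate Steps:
C(j, S) = -4 + 2*S (C(j, S) = -6 + 2*(S + 1) = -6 + 2*(1 + S) = -6 + (2 + 2*S) = -4 + 2*S)
W(F) = 12 + F
(W(13) + C(17, 9))² = ((12 + 13) + (-4 + 2*9))² = (25 + (-4 + 18))² = (25 + 14)² = 39² = 1521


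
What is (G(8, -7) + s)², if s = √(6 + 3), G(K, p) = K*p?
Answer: 2809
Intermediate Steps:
s = 3 (s = √9 = 3)
(G(8, -7) + s)² = (8*(-7) + 3)² = (-56 + 3)² = (-53)² = 2809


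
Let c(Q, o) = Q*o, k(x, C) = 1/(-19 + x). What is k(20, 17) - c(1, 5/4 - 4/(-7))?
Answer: -23/28 ≈ -0.82143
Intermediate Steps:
k(20, 17) - c(1, 5/4 - 4/(-7)) = 1/(-19 + 20) - (5/4 - 4/(-7)) = 1/1 - (5*(¼) - 4*(-⅐)) = 1 - (5/4 + 4/7) = 1 - 51/28 = -23/28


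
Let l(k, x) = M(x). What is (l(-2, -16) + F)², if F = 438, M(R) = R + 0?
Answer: 178084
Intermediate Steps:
M(R) = R
l(k, x) = x
(l(-2, -16) + F)² = (-16 + 438)² = 422² = 178084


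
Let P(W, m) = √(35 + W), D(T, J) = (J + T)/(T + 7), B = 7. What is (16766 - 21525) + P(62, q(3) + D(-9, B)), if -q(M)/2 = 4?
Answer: -4759 + √97 ≈ -4749.1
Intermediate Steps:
q(M) = -8 (q(M) = -2*4 = -8)
D(T, J) = (J + T)/(7 + T)
(16766 - 21525) + P(62, q(3) + D(-9, B)) = (16766 - 21525) + √(35 + 62) = -4759 + √97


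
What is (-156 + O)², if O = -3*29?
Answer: 59049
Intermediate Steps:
O = -87
(-156 + O)² = (-156 - 87)² = (-243)² = 59049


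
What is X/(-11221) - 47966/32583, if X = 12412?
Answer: -942646682/365613843 ≈ -2.5783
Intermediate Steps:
X/(-11221) - 47966/32583 = 12412/(-11221) - 47966/32583 = 12412*(-1/11221) - 47966*1/32583 = -12412/11221 - 47966/32583 = -942646682/365613843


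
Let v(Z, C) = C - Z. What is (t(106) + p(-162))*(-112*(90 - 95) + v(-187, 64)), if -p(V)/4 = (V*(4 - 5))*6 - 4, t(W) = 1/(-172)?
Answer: -540113835/172 ≈ -3.1402e+6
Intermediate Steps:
t(W) = -1/172
p(V) = 16 + 24*V (p(V) = -4*((V*(4 - 5))*6 - 4) = -4*((V*(-1))*6 - 4) = -4*(-V*6 - 4) = -4*(-6*V - 4) = -4*(-4 - 6*V) = 16 + 24*V)
(t(106) + p(-162))*(-112*(90 - 95) + v(-187, 64)) = (-1/172 + (16 + 24*(-162)))*(-112*(90 - 95) + (64 - 1*(-187))) = (-1/172 + (16 - 3888))*(-112*(-5) + (64 + 187)) = (-1/172 - 3872)*(560 + 251) = -665985/172*811 = -540113835/172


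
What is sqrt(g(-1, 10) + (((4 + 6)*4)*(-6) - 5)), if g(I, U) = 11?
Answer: 3*I*sqrt(26) ≈ 15.297*I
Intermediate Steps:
sqrt(g(-1, 10) + (((4 + 6)*4)*(-6) - 5)) = sqrt(11 + (((4 + 6)*4)*(-6) - 5)) = sqrt(11 + ((10*4)*(-6) - 5)) = sqrt(11 + (40*(-6) - 5)) = sqrt(11 + (-240 - 5)) = sqrt(11 - 245) = sqrt(-234) = 3*I*sqrt(26)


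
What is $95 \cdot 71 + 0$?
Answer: $6745$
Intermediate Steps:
$95 \cdot 71 + 0 = 6745 + 0 = 6745$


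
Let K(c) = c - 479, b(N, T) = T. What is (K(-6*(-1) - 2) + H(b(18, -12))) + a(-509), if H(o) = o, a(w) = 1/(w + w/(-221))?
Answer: -54534481/111980 ≈ -487.00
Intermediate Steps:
a(w) = 221/(220*w) (a(w) = 1/(w + w*(-1/221)) = 1/(w - w/221) = 1/(220*w/221) = 221/(220*w))
K(c) = -479 + c
(K(-6*(-1) - 2) + H(b(18, -12))) + a(-509) = ((-479 + (-6*(-1) - 2)) - 12) + (221/220)/(-509) = ((-479 + (6 - 2)) - 12) + (221/220)*(-1/509) = ((-479 + 4) - 12) - 221/111980 = (-475 - 12) - 221/111980 = -487 - 221/111980 = -54534481/111980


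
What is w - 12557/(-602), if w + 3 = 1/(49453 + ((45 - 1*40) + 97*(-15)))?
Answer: 516080855/28897806 ≈ 17.859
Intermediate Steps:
w = -144008/48003 (w = -3 + 1/(49453 + ((45 - 1*40) + 97*(-15))) = -3 + 1/(49453 + ((45 - 40) - 1455)) = -3 + 1/(49453 + (5 - 1455)) = -3 + 1/(49453 - 1450) = -3 + 1/48003 = -144008/48003 ≈ -3.0000)
w - 12557/(-602) = -144008/48003 - 12557/(-602) = -144008/48003 - 12557*(-1)/602 = -144008/48003 - 1*(-12557/602) = -144008/48003 + 12557/602 = 516080855/28897806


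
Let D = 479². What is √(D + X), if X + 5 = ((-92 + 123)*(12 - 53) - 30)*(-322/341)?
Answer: 3*√2980211102/341 ≈ 480.28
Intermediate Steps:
D = 229441
X = 417217/341 (X = -5 + ((-92 + 123)*(12 - 53) - 30)*(-322/341) = -5 + (31*(-41) - 30)*(-322*1/341) = -5 + (-1271 - 30)*(-322/341) = -5 - 1301*(-322/341) = -5 + 418922/341 = 417217/341 ≈ 1223.5)
√(D + X) = √(229441 + 417217/341) = √(78656598/341) = 3*√2980211102/341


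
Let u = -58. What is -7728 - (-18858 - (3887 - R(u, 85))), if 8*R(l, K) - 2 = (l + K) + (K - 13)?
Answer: 120035/8 ≈ 15004.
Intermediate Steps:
R(l, K) = -11/8 + K/4 + l/8 (R(l, K) = 1/4 + ((l + K) + (K - 13))/8 = 1/4 + ((K + l) + (-13 + K))/8 = 1/4 + (-13 + l + 2*K)/8 = 1/4 + (-13/8 + K/4 + l/8) = -11/8 + K/4 + l/8)
-7728 - (-18858 - (3887 - R(u, 85))) = -7728 - (-18858 - (3887 - (-11/8 + (1/4)*85 + (1/8)*(-58)))) = -7728 - (-18858 - (3887 - (-11/8 + 85/4 - 29/4))) = -7728 - (-18858 - (3887 - 1*101/8)) = -7728 - (-18858 - (3887 - 101/8)) = -7728 - (-18858 - 1*30995/8) = -7728 - (-18858 - 30995/8) = -7728 - 1*(-181859/8) = -7728 + 181859/8 = 120035/8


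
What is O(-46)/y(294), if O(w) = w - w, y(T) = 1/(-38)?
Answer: 0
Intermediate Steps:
y(T) = -1/38
O(w) = 0
O(-46)/y(294) = 0/(-1/38) = 0*(-38) = 0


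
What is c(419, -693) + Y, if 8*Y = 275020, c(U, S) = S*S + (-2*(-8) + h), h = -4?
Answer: 1029277/2 ≈ 5.1464e+5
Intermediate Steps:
c(U, S) = 12 + S² (c(U, S) = S*S + (-2*(-8) - 4) = S² + (16 - 4) = S² + 12 = 12 + S²)
Y = 68755/2 (Y = (⅛)*275020 = 68755/2 ≈ 34378.)
c(419, -693) + Y = (12 + (-693)²) + 68755/2 = (12 + 480249) + 68755/2 = 480261 + 68755/2 = 1029277/2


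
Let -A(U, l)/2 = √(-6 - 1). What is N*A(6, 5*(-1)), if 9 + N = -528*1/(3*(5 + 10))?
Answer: 622*I*√7/15 ≈ 109.71*I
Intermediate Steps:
A(U, l) = -2*I*√7 (A(U, l) = -2*√(-6 - 1) = -2*I*√7)
N = -311/15 (N = -9 - 528*1/(3*(5 + 10)) = -9 - 528/(3*15) = -9 - 528/45 = -9 - 528*1/45 = -9 - 176/15 = -311/15 ≈ -20.733)
N*A(6, 5*(-1)) = -(-622)*I*√7/15 = 622*I*√7/15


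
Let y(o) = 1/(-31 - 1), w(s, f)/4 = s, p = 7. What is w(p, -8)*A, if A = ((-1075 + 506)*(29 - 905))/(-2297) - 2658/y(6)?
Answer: 5456505264/2297 ≈ 2.3755e+6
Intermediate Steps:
w(s, f) = 4*s
y(o) = -1/32 (y(o) = 1/(-32) = -1/32)
A = 194875188/2297 (A = ((-1075 + 506)*(29 - 905))/(-2297) - 2658/(-1/32) = -569*(-876)*(-1/2297) - 2658*(-32) = 498444*(-1/2297) + 85056 = -498444/2297 + 85056 = 194875188/2297 ≈ 84839.)
w(p, -8)*A = (4*7)*(194875188/2297) = 28*(194875188/2297) = 5456505264/2297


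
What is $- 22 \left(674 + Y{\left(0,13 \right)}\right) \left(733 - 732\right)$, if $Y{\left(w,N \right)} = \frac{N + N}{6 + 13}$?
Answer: $- \frac{282304}{19} \approx -14858.0$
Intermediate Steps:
$Y{\left(w,N \right)} = \frac{2 N}{19}$
$- 22 \left(674 + Y{\left(0,13 \right)}\right) \left(733 - 732\right) = - 22 \left(674 + \frac{2}{19} \cdot 13\right) \left(733 - 732\right) = - 22 \left(674 + \frac{26}{19}\right) 1 = - 22 \cdot \frac{12832}{19} \cdot 1 = \left(-22\right) \frac{12832}{19} = - \frac{282304}{19}$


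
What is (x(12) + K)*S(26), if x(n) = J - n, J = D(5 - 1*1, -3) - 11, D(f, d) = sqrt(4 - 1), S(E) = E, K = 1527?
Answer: 39104 + 26*sqrt(3) ≈ 39149.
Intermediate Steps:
D(f, d) = sqrt(3)
J = -11 + sqrt(3) (J = sqrt(3) - 11 = -11 + sqrt(3) ≈ -9.2679)
x(n) = -11 + sqrt(3) - n (x(n) = (-11 + sqrt(3)) - n = -11 + sqrt(3) - n)
(x(12) + K)*S(26) = ((-11 + sqrt(3) - 1*12) + 1527)*26 = ((-11 + sqrt(3) - 12) + 1527)*26 = ((-23 + sqrt(3)) + 1527)*26 = (1504 + sqrt(3))*26 = 39104 + 26*sqrt(3)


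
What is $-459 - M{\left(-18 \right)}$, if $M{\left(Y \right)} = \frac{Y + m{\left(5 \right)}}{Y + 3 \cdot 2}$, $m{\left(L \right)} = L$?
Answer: $- \frac{5521}{12} \approx -460.08$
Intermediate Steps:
$M{\left(Y \right)} = \frac{5 + Y}{6 + Y}$ ($M{\left(Y \right)} = \frac{Y + 5}{Y + 3 \cdot 2} = \frac{5 + Y}{Y + 6} = \frac{5 + Y}{6 + Y}$)
$-459 - M{\left(-18 \right)} = -459 - \frac{5 - 18}{6 - 18} = -459 - \frac{1}{-12} \left(-13\right) = -459 - \left(- \frac{1}{12}\right) \left(-13\right) = -459 - \frac{13}{12} = - \frac{5521}{12}$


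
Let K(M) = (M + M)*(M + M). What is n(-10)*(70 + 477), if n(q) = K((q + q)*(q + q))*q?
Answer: -3500800000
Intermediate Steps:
K(M) = 4*M² (K(M) = (2*M)*(2*M) = 4*M²)
n(q) = 64*q⁵ (n(q) = (4*((q + q)*(q + q))²)*q = (4*((2*q)*(2*q))²)*q = (4*(4*q²)²)*q = (4*(16*q⁴))*q = (64*q⁴)*q = 64*q⁵)
n(-10)*(70 + 477) = (64*(-10)⁵)*(70 + 477) = (64*(-100000))*547 = -6400000*547 = -3500800000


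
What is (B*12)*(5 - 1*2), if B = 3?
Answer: 108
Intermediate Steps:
(B*12)*(5 - 1*2) = (3*12)*(5 - 1*2) = 36*(5 - 2) = 36*3 = 108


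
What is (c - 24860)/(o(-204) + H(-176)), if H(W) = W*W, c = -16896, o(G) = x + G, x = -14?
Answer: -1606/1183 ≈ -1.3576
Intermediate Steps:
o(G) = -14 + G
H(W) = W**2
(c - 24860)/(o(-204) + H(-176)) = (-16896 - 24860)/((-14 - 204) + (-176)**2) = -41756/(-218 + 30976) = -41756/30758 = -41756*1/30758 = -1606/1183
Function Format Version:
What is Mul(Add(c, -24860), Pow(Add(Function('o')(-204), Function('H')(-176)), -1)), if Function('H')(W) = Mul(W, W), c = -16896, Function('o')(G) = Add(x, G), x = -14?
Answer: Rational(-1606, 1183) ≈ -1.3576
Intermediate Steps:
Function('o')(G) = Add(-14, G)
Function('H')(W) = Pow(W, 2)
Mul(Add(c, -24860), Pow(Add(Function('o')(-204), Function('H')(-176)), -1)) = Mul(Add(-16896, -24860), Pow(Add(Add(-14, -204), Pow(-176, 2)), -1)) = Mul(-41756, Pow(Add(-218, 30976), -1)) = Mul(-41756, Pow(30758, -1)) = Mul(-41756, Rational(1, 30758)) = Rational(-1606, 1183)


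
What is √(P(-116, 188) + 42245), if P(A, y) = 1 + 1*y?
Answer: 7*√866 ≈ 206.00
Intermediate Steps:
P(A, y) = 1 + y
√(P(-116, 188) + 42245) = √((1 + 188) + 42245) = √(189 + 42245) = √42434 = 7*√866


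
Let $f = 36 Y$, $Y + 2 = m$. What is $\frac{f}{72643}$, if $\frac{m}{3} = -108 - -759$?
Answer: $\frac{70236}{72643} \approx 0.96687$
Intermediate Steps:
$m = 1953$ ($m = 3 \left(-108 - -759\right) = 3 \left(-108 + 759\right) = 3 \cdot 651 = 1953$)
$Y = 1951$ ($Y = -2 + 1953 = 1951$)
$f = 70236$ ($f = 36 \cdot 1951 = 70236$)
$\frac{f}{72643} = \frac{70236}{72643}$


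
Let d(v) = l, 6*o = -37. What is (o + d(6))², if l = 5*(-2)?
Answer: 9409/36 ≈ 261.36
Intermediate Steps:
o = -37/6 (o = (⅙)*(-37) = -37/6 ≈ -6.1667)
l = -10
d(v) = -10
(o + d(6))² = (-37/6 - 10)² = (-97/6)² = 9409/36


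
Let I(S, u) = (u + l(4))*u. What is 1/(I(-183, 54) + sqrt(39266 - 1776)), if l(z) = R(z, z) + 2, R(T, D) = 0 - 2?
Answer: 1458/4232783 - sqrt(37490)/8465566 ≈ 0.00032158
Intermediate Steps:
R(T, D) = -2
l(z) = 0 (l(z) = -2 + 2 = 0)
I(S, u) = u**2 (I(S, u) = (u + 0)*u = u*u = u**2)
1/(I(-183, 54) + sqrt(39266 - 1776)) = 1/(54**2 + sqrt(39266 - 1776)) = 1/(2916 + sqrt(37490))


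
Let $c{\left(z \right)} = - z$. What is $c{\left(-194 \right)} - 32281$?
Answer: $-32087$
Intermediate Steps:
$c{\left(-194 \right)} - 32281 = \left(-1\right) \left(-194\right) - 32281 = 194 - 32281 = -32087$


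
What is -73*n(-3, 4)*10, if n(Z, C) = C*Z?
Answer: 8760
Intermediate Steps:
-73*n(-3, 4)*10 = -292*(-3)*10 = -73*(-12)*10 = 876*10 = 8760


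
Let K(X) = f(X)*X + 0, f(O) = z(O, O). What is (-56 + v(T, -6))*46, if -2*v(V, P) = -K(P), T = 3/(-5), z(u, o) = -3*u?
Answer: -5060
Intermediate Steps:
f(O) = -3*O
T = -⅗ (T = 3*(-⅕) = -⅗ ≈ -0.60000)
K(X) = -3*X² (K(X) = (-3*X)*X + 0 = -3*X² + 0 = -3*X²)
v(V, P) = -3*P²/2 (v(V, P) = -(-1)*(-3*P²)/2 = -3*P²/2)
(-56 + v(T, -6))*46 = (-56 - 3/2*(-6)²)*46 = (-56 - 3/2*36)*46 = (-56 - 54)*46 = -110*46 = -5060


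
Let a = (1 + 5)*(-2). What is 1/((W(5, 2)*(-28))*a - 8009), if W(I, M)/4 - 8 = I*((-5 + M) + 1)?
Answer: -1/10697 ≈ -9.3484e-5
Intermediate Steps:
W(I, M) = 32 + 4*I*(-4 + M) (W(I, M) = 32 + 4*(I*((-5 + M) + 1)) = 32 + 4*(I*(-4 + M)) = 32 + 4*I*(-4 + M))
a = -12 (a = 6*(-2) = -12)
1/((W(5, 2)*(-28))*a - 8009) = 1/(((32 - 16*5 + 4*5*2)*(-28))*(-12) - 8009) = 1/(((32 - 80 + 40)*(-28))*(-12) - 8009) = 1/(-8*(-28)*(-12) - 8009) = 1/(224*(-12) - 8009) = 1/(-2688 - 8009) = 1/(-10697) = -1/10697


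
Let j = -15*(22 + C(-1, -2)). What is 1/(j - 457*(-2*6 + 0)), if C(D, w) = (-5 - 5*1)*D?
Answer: 1/5004 ≈ 0.00019984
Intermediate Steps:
C(D, w) = -10*D (C(D, w) = (-5 - 5)*D = -10*D)
j = -480 (j = -15*(22 - 10*(-1)) = -15*(22 + 10) = -15*32 = -480)
1/(j - 457*(-2*6 + 0)) = 1/(-480 - 457*(-2*6 + 0)) = 1/(-480 - 457*(-12 + 0)) = 1/(-480 - 457*(-12)) = 1/(-480 + 5484) = 1/5004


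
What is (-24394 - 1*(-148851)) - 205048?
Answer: -80591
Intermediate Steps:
(-24394 - 1*(-148851)) - 205048 = (-24394 + 148851) - 205048 = 124457 - 205048 = -80591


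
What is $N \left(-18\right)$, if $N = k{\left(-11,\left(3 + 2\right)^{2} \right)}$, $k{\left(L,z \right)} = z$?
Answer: $-450$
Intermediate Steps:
$N = 25$ ($N = \left(3 + 2\right)^{2} = 5^{2} = 25$)
$N \left(-18\right) = 25 \left(-18\right) = -450$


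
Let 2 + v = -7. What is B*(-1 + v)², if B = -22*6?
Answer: -13200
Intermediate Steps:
v = -9 (v = -2 - 7 = -9)
B = -132
B*(-1 + v)² = -132*(-1 - 9)² = -132*(-10)² = -132*100 = -13200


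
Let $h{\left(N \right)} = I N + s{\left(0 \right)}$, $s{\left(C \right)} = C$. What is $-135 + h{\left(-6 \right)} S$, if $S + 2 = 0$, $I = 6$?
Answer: $-63$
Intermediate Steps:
$S = -2$ ($S = -2 + 0 = -2$)
$h{\left(N \right)} = 6 N$ ($h{\left(N \right)} = 6 N + 0 = 6 N$)
$-135 + h{\left(-6 \right)} S = -135 + 6 \left(-6\right) \left(-2\right) = -135 - -72 = -135 + 72 = -63$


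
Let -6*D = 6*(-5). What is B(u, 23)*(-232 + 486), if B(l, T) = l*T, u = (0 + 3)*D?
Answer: 87630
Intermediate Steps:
D = 5 (D = -(-5) = -1/6*(-30) = 5)
u = 15 (u = (0 + 3)*5 = 3*5 = 15)
B(l, T) = T*l
B(u, 23)*(-232 + 486) = (23*15)*(-232 + 486) = 345*254 = 87630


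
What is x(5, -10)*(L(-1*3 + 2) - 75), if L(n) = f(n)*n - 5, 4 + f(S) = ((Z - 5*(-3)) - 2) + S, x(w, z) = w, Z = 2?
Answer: -450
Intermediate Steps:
f(S) = 11 + S (f(S) = -4 + (((2 - 5*(-3)) - 2) + S) = -4 + (((2 + 15) - 2) + S) = -4 + ((17 - 2) + S) = -4 + (15 + S) = 11 + S)
L(n) = -5 + n*(11 + n) (L(n) = (11 + n)*n - 5 = n*(11 + n) - 5 = -5 + n*(11 + n))
x(5, -10)*(L(-1*3 + 2) - 75) = 5*((-5 + (-1*3 + 2)*(11 + (-1*3 + 2))) - 75) = 5*((-5 + (-3 + 2)*(11 + (-3 + 2))) - 75) = 5*((-5 - (11 - 1)) - 75) = 5*((-5 - 1*10) - 75) = 5*((-5 - 10) - 75) = 5*(-15 - 75) = 5*(-90) = -450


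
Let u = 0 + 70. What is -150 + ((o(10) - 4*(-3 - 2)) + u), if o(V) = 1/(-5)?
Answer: -301/5 ≈ -60.200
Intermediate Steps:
o(V) = -1/5 (o(V) = 1*(-1/5) = -1/5)
u = 70
-150 + ((o(10) - 4*(-3 - 2)) + u) = -150 + ((-1/5 - 4*(-3 - 2)) + 70) = -150 + ((-1/5 - 4*(-5)) + 70) = -150 + ((-1/5 + 20) + 70) = -150 + (99/5 + 70) = -150 + 449/5 = -301/5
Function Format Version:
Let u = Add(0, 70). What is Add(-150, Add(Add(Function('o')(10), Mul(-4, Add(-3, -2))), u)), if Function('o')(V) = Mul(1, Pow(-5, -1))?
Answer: Rational(-301, 5) ≈ -60.200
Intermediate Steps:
Function('o')(V) = Rational(-1, 5) (Function('o')(V) = Mul(1, Rational(-1, 5)) = Rational(-1, 5))
u = 70
Add(-150, Add(Add(Function('o')(10), Mul(-4, Add(-3, -2))), u)) = Add(-150, Add(Add(Rational(-1, 5), Mul(-4, Add(-3, -2))), 70)) = Add(-150, Add(Add(Rational(-1, 5), Mul(-4, -5)), 70)) = Add(-150, Add(Add(Rational(-1, 5), 20), 70)) = Add(-150, Add(Rational(99, 5), 70)) = Add(-150, Rational(449, 5)) = Rational(-301, 5)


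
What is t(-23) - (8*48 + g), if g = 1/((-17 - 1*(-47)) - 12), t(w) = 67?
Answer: -5707/18 ≈ -317.06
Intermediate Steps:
g = 1/18 (g = 1/((-17 + 47) - 12) = 1/(30 - 12) = 1/18 ≈ 0.055556)
t(-23) - (8*48 + g) = 67 - (8*48 + 1/18) = 67 - (384 + 1/18) = 67 - 1*6913/18 = 67 - 6913/18 = -5707/18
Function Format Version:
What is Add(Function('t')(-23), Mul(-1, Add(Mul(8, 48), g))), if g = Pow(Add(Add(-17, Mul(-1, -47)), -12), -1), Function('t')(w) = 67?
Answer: Rational(-5707, 18) ≈ -317.06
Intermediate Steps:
g = Rational(1, 18) (g = Pow(Add(Add(-17, 47), -12), -1) = Pow(Add(30, -12), -1) = Pow(18, -1) = Rational(1, 18) ≈ 0.055556)
Add(Function('t')(-23), Mul(-1, Add(Mul(8, 48), g))) = Add(67, Mul(-1, Add(Mul(8, 48), Rational(1, 18)))) = Add(67, Mul(-1, Add(384, Rational(1, 18)))) = Add(67, Mul(-1, Rational(6913, 18))) = Add(67, Rational(-6913, 18)) = Rational(-5707, 18)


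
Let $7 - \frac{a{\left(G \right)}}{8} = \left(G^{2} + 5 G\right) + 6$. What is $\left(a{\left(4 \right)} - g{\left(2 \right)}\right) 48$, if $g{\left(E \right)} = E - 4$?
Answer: $-13344$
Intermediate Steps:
$g{\left(E \right)} = -4 + E$
$a{\left(G \right)} = 8 - 40 G - 8 G^{2}$ ($a{\left(G \right)} = 56 - 8 \left(\left(G^{2} + 5 G\right) + 6\right) = 56 - 8 \left(6 + G^{2} + 5 G\right) = 56 - \left(48 + 8 G^{2} + 40 G\right) = 8 - 40 G - 8 G^{2}$)
$\left(a{\left(4 \right)} - g{\left(2 \right)}\right) 48 = \left(\left(8 - 160 - 8 \cdot 4^{2}\right) - \left(-4 + 2\right)\right) 48 = \left(\left(8 - 160 - 128\right) - -2\right) 48 = \left(\left(8 - 160 - 128\right) + 2\right) 48 = \left(-280 + 2\right) 48 = \left(-278\right) 48 = -13344$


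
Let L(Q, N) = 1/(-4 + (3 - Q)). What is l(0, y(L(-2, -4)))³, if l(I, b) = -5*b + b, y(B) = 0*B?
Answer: 0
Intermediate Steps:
L(Q, N) = 1/(-1 - Q)
y(B) = 0
l(I, b) = -4*b
l(0, y(L(-2, -4)))³ = (-4*0)³ = 0³ = 0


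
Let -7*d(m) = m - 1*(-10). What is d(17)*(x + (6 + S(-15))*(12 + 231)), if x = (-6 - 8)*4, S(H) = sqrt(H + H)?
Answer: -37854/7 - 6561*I*sqrt(30)/7 ≈ -5407.7 - 5133.7*I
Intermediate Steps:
S(H) = sqrt(2)*sqrt(H) (S(H) = sqrt(2*H) = sqrt(2)*sqrt(H))
x = -56 (x = -14*4 = -56)
d(m) = -10/7 - m/7 (d(m) = -(m - 1*(-10))/7 = -(m + 10)/7 = -(10 + m)/7 = -10/7 - m/7)
d(17)*(x + (6 + S(-15))*(12 + 231)) = (-10/7 - 1/7*17)*(-56 + (6 + sqrt(2)*sqrt(-15))*(12 + 231)) = (-10/7 - 17/7)*(-56 + (6 + sqrt(2)*(I*sqrt(15)))*243) = -27*(-56 + (6 + I*sqrt(30))*243)/7 = -27*(-56 + (1458 + 243*I*sqrt(30)))/7 = -27*(1402 + 243*I*sqrt(30))/7 = -37854/7 - 6561*I*sqrt(30)/7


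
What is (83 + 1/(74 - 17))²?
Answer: 22391824/3249 ≈ 6891.9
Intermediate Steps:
(83 + 1/(74 - 17))² = (83 + 1/57)² = (4732/57)² = 22391824/3249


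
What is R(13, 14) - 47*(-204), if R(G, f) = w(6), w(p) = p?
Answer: 9594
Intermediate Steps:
R(G, f) = 6
R(13, 14) - 47*(-204) = 6 - 47*(-204) = 6 + 9588 = 9594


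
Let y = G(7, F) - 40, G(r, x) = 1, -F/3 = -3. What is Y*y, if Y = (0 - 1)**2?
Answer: -39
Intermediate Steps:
F = 9 (F = -3*(-3) = 9)
Y = 1 (Y = (-1)**2 = 1)
y = -39 (y = 1 - 40 = -39)
Y*y = 1*(-39) = -39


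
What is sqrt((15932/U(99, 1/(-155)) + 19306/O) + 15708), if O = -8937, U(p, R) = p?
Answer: sqrt(17037853412118)/32769 ≈ 125.96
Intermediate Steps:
sqrt((15932/U(99, 1/(-155)) + 19306/O) + 15708) = sqrt((15932/99 + 19306/(-8937)) + 15708) = sqrt((15932*(1/99) + 19306*(-1/8937)) + 15708) = sqrt((15932/99 - 19306/8937) + 15708) = sqrt(15608110/98307 + 15708) = sqrt(1559814466/98307) = sqrt(17037853412118)/32769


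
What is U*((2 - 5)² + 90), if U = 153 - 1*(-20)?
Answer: 17127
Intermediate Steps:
U = 173 (U = 153 + 20 = 173)
U*((2 - 5)² + 90) = 173*((2 - 5)² + 90) = 173*((-3)² + 90) = 173*(9 + 90) = 173*99 = 17127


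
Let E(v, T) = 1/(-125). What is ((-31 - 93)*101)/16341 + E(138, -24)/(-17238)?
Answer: -691950581/902840250 ≈ -0.76642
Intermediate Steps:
E(v, T) = -1/125
((-31 - 93)*101)/16341 + E(138, -24)/(-17238) = ((-31 - 93)*101)/16341 - 1/125/(-17238) = -124*101*(1/16341) - 1/125*(-1/17238) = -12524*1/16341 + 1/2154750 = -12524/16341 + 1/2154750 = -691950581/902840250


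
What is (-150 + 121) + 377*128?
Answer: 48227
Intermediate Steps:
(-150 + 121) + 377*128 = -29 + 48256 = 48227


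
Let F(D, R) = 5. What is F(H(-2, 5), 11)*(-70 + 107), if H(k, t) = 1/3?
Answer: 185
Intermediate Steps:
H(k, t) = ⅓
F(H(-2, 5), 11)*(-70 + 107) = 5*(-70 + 107) = 5*37 = 185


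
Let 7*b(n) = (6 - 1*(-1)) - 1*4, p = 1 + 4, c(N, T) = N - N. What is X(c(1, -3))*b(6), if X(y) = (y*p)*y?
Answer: 0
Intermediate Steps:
c(N, T) = 0
p = 5
b(n) = 3/7 (b(n) = ((6 - 1*(-1)) - 1*4)/7 = ((6 + 1) - 4)/7 = (7 - 4)/7 = (⅐)*3 = 3/7)
X(y) = 5*y² (X(y) = (y*5)*y = (5*y)*y = 5*y²)
X(c(1, -3))*b(6) = (5*0²)*(3/7) = (5*0)*(3/7) = 0*(3/7) = 0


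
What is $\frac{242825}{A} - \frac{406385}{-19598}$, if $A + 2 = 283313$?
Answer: $\frac{119892225085}{5552328978} \approx 21.593$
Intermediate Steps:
$A = 283311$ ($A = -2 + 283313 = 283311$)
$\frac{242825}{A} - \frac{406385}{-19598} = \frac{242825}{283311} - \frac{406385}{-19598} = 242825 \cdot \frac{1}{283311} - - \frac{406385}{19598} = \frac{242825}{283311} + \frac{406385}{19598} = \frac{119892225085}{5552328978}$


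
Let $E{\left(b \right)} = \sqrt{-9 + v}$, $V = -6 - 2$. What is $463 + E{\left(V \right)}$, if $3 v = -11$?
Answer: $463 + \frac{i \sqrt{114}}{3} \approx 463.0 + 3.559 i$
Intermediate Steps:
$v = - \frac{11}{3}$ ($v = \frac{1}{3} \left(-11\right) = - \frac{11}{3} \approx -3.6667$)
$V = -8$
$E{\left(b \right)} = \frac{i \sqrt{114}}{3}$ ($E{\left(b \right)} = \sqrt{-9 - \frac{11}{3}} = \sqrt{- \frac{38}{3}} = \frac{i \sqrt{114}}{3}$)
$463 + E{\left(V \right)} = 463 + \frac{i \sqrt{114}}{3}$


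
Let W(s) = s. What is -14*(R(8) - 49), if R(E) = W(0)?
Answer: 686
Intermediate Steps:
R(E) = 0
-14*(R(8) - 49) = -14*(0 - 49) = -14*(-49) = 686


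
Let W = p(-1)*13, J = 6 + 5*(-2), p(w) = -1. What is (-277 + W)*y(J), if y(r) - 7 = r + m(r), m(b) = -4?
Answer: 290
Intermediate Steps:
J = -4 (J = 6 - 10 = -4)
y(r) = 3 + r (y(r) = 7 + (r - 4) = 7 + (-4 + r) = 3 + r)
W = -13 (W = -1*13 = -13)
(-277 + W)*y(J) = (-277 - 13)*(3 - 4) = -290*(-1) = 290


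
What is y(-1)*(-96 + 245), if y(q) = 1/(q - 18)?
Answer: -149/19 ≈ -7.8421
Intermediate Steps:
y(q) = 1/(-18 + q)
y(-1)*(-96 + 245) = (-96 + 245)/(-18 - 1) = 149/(-19) = -1/19*149 = -149/19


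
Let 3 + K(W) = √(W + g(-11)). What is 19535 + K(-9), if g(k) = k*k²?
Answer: 19532 + 2*I*√335 ≈ 19532.0 + 36.606*I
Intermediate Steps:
g(k) = k³
K(W) = -3 + √(-1331 + W) (K(W) = -3 + √(W + (-11)³) = -3 + √(W - 1331) = -3 + √(-1331 + W))
19535 + K(-9) = 19535 + (-3 + √(-1331 - 9)) = 19535 + (-3 + √(-1340)) = 19535 + (-3 + 2*I*√335) = 19532 + 2*I*√335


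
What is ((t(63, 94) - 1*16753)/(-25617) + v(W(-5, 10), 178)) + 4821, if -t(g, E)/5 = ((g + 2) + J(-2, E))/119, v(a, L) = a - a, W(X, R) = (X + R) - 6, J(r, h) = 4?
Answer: 14698441235/3048423 ≈ 4821.7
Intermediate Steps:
W(X, R) = -6 + R + X (W(X, R) = (R + X) - 6 = -6 + R + X)
v(a, L) = 0
t(g, E) = -30/119 - 5*g/119 (t(g, E) = -5*((g + 2) + 4)/119 = -5*((2 + g) + 4)/119 = -5*(6 + g)/119 = -5*(6/119 + g/119) = -30/119 - 5*g/119)
((t(63, 94) - 1*16753)/(-25617) + v(W(-5, 10), 178)) + 4821 = (((-30/119 - 5/119*63) - 1*16753)/(-25617) + 0) + 4821 = (((-30/119 - 45/17) - 16753)*(-1/25617) + 0) + 4821 = ((-345/119 - 16753)*(-1/25617) + 0) + 4821 = (-1993952/119*(-1/25617) + 0) + 4821 = (1993952/3048423 + 0) + 4821 = 1993952/3048423 + 4821 = 14698441235/3048423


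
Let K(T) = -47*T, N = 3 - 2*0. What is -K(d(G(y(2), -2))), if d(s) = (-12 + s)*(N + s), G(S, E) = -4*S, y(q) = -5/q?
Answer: -1222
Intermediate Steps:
N = 3 (N = 3 + 0 = 3)
d(s) = (-12 + s)*(3 + s)
-K(d(G(y(2), -2))) = -(-47)*(-36 + (-(-20)/2)² - (-36)*(-5/2)) = -(-47)*(-36 + (-(-20)/2)² - (-36)*(-5*½)) = -(-47)*(-36 + (-4*(-5/2))² - (-36)*(-5)/2) = -(-47)*(-36 + 10² - 9*10) = -(-47)*(-36 + 100 - 90) = -(-47)*(-26) = -1*1222 = -1222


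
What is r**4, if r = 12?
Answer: 20736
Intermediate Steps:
r**4 = 12**4 = 20736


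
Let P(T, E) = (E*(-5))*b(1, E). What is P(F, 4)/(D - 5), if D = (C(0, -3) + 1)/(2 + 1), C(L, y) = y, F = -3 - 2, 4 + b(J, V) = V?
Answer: 0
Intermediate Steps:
b(J, V) = -4 + V
F = -5
P(T, E) = -5*E*(-4 + E) (P(T, E) = (E*(-5))*(-4 + E) = (-5*E)*(-4 + E) = -5*E*(-4 + E))
D = -⅔ (D = (-3 + 1)/(2 + 1) = -2/3 = -2*⅓ = -⅔ ≈ -0.66667)
P(F, 4)/(D - 5) = (5*4*(4 - 1*4))/(-⅔ - 5) = (5*4*(4 - 4))/(-17/3) = (5*4*0)*(-3/17) = 0*(-3/17) = 0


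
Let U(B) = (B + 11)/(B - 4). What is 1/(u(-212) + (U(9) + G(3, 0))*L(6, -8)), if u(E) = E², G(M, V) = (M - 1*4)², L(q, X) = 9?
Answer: 1/44989 ≈ 2.2228e-5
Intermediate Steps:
U(B) = (11 + B)/(-4 + B)
G(M, V) = (-4 + M)² (G(M, V) = (M - 4)² = (-4 + M)²)
1/(u(-212) + (U(9) + G(3, 0))*L(6, -8)) = 1/((-212)² + ((11 + 9)/(-4 + 9) + (-4 + 3)²)*9) = 1/(44944 + (20/5 + (-1)²)*9) = 1/(44944 + ((⅕)*20 + 1)*9) = 1/(44944 + (4 + 1)*9) = 1/(44944 + 5*9) = 1/(44944 + 45) = 1/44989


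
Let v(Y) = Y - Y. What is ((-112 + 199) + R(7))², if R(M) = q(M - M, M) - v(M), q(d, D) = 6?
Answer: 8649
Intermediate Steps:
v(Y) = 0
R(M) = 6 (R(M) = 6 - 1*0 = 6 + 0 = 6)
((-112 + 199) + R(7))² = ((-112 + 199) + 6)² = (87 + 6)² = 93² = 8649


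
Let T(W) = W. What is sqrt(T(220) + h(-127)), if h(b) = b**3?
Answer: I*sqrt(2048163) ≈ 1431.1*I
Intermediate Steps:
sqrt(T(220) + h(-127)) = sqrt(220 + (-127)**3) = sqrt(220 - 2048383) = sqrt(-2048163) = I*sqrt(2048163)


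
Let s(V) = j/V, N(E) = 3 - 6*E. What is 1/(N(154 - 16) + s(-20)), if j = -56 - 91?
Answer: -20/16353 ≈ -0.0012230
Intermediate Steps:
j = -147
s(V) = -147/V
1/(N(154 - 16) + s(-20)) = 1/((3 - 6*(154 - 16)) - 147/(-20)) = 1/((3 - 6*138) - 147*(-1/20)) = 1/((3 - 828) + 147/20) = 1/(-825 + 147/20) = 1/(-16353/20) = -20/16353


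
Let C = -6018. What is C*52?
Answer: -312936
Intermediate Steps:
C*52 = -6018*52 = -312936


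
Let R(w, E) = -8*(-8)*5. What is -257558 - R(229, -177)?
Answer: -257878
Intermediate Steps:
R(w, E) = 320 (R(w, E) = 64*5 = 320)
-257558 - R(229, -177) = -257558 - 1*320 = -257558 - 320 = -257878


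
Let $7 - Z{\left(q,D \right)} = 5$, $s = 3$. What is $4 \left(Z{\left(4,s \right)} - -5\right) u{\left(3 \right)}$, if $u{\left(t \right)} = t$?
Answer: $84$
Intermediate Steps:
$Z{\left(q,D \right)} = 2$ ($Z{\left(q,D \right)} = 7 - 5 = 2$)
$4 \left(Z{\left(4,s \right)} - -5\right) u{\left(3 \right)} = 4 \left(2 - -5\right) 3 = 4 \left(2 + 5\right) 3 = 4 \cdot 7 \cdot 3 = 28 \cdot 3 = 84$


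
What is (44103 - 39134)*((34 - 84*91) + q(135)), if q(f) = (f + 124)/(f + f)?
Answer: -10208517329/270 ≈ -3.7809e+7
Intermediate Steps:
q(f) = (124 + f)/(2*f) (q(f) = (124 + f)/((2*f)) = (124 + f)*(1/(2*f)) = (124 + f)/(2*f))
(44103 - 39134)*((34 - 84*91) + q(135)) = (44103 - 39134)*((34 - 84*91) + (½)*(124 + 135)/135) = 4969*((34 - 7644) + (½)*(1/135)*259) = 4969*(-7610 + 259/270) = 4969*(-2054441/270) = -10208517329/270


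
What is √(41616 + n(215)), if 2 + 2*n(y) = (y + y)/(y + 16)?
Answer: 4*√138791730/231 ≈ 204.00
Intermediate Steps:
n(y) = -1 + y/(16 + y) (n(y) = -1 + ((y + y)/(y + 16))/2 = -1 + ((2*y)/(16 + y))/2 = -1 + (2*y/(16 + y))/2 = -1 + y/(16 + y))
√(41616 + n(215)) = √(41616 - 16/(16 + 215)) = √(41616 - 16/231) = √(9613280/231) = 4*√138791730/231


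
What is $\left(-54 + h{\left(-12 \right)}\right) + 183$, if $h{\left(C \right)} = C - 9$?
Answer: $108$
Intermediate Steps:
$h{\left(C \right)} = -9 + C$
$\left(-54 + h{\left(-12 \right)}\right) + 183 = \left(-54 - 21\right) + 183 = -75 + 183 = 108$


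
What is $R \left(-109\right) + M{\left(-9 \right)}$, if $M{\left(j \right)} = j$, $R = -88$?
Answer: $9583$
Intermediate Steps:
$R \left(-109\right) + M{\left(-9 \right)} = \left(-88\right) \left(-109\right) - 9 = 9592 - 9 = 9583$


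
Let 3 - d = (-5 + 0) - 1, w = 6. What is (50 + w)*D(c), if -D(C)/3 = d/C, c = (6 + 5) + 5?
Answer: -189/2 ≈ -94.500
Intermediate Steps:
c = 16 (c = 11 + 5 = 16)
d = 9 (d = 3 - ((-5 + 0) - 1) = 3 - (-5 - 1) = 3 - 1*(-6) = 3 + 6 = 9)
D(C) = -27/C
(50 + w)*D(c) = (50 + 6)*(-27/16) = 56*(-27*1/16) = 56*(-27/16) = -189/2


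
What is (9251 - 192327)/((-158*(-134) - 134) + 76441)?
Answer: -183076/97479 ≈ -1.8781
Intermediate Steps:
(9251 - 192327)/((-158*(-134) - 134) + 76441) = -183076/((21172 - 134) + 76441) = -183076/(21038 + 76441) = -183076/97479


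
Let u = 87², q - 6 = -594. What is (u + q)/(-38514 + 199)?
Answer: -6981/38315 ≈ -0.18220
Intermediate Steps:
q = -588 (q = 6 - 594 = -588)
u = 7569
(u + q)/(-38514 + 199) = (7569 - 588)/(-38514 + 199) = 6981/(-38315) = 6981*(-1/38315) = -6981/38315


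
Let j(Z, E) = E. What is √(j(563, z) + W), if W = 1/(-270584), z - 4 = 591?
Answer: √10890835464434/135292 ≈ 24.393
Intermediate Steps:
z = 595 (z = 4 + 591 = 595)
W = -1/270584 ≈ -3.6957e-6
√(j(563, z) + W) = √(595 - 1/270584) = √(160997479/270584) = √10890835464434/135292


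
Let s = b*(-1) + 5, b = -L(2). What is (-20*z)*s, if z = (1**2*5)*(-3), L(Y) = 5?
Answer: 3000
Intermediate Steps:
z = -15 (z = (1*5)*(-3) = 5*(-3) = -15)
b = -5 (b = -1*5 = -5)
s = 10 (s = -5*(-1) + 5 = 5 + 5 = 10)
(-20*z)*s = -20*(-15)*10 = 300*10 = 3000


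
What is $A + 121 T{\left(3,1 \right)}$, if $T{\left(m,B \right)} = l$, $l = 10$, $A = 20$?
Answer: $1230$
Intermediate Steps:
$T{\left(m,B \right)} = 10$
$A + 121 T{\left(3,1 \right)} = 20 + 121 \cdot 10 = 20 + 1210 = 1230$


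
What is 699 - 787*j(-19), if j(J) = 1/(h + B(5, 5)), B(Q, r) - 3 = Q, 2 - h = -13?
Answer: 15290/23 ≈ 664.78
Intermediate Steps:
h = 15 (h = 2 - 1*(-13) = 2 + 13 = 15)
B(Q, r) = 3 + Q
j(J) = 1/23 (j(J) = 1/(15 + (3 + 5)) = 1/(15 + 8) = 1/23)
699 - 787*j(-19) = 699 - 787*1/23 = 699 - 787/23 = 15290/23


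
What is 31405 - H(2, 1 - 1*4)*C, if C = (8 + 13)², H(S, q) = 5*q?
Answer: 38020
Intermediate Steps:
C = 441 (C = 21² = 441)
31405 - H(2, 1 - 1*4)*C = 31405 - 5*(1 - 1*4)*441 = 31405 - 5*(1 - 4)*441 = 31405 - 5*(-3)*441 = 31405 - (-15)*441 = 31405 - 1*(-6615) = 31405 + 6615 = 38020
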